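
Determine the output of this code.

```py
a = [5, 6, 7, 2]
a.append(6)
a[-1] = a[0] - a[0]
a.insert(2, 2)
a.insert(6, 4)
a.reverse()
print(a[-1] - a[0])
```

1

append 6 → [5, 6, 7, 2, 6]
a[-1] = a[0]-a[0] = 5-5 = 0 → [5, 6, 7, 2, 0]
insert 2 at 2 → [5, 6, 2, 7, 2, 0]
insert 4 at 6 → [5, 6, 2, 7, 2, 0, 4]
reverse → [4, 0, 2, 7, 2, 6, 5]
a[-1]-a[0] = 5-4 = 1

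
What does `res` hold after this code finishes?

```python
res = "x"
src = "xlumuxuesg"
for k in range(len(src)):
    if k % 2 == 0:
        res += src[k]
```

k=0: add 'x' → 'xx'
k=1: skip
k=2: add 'u' → 'xxu'
k=3: skip
k=4: add 'u' → 'xxuu'
k=5: skip
k=6: add 'u' → 'xxuuu'
k=7: skip
k=8: add 's' → 'xxuuus'
k=9: skip

'xxuuus'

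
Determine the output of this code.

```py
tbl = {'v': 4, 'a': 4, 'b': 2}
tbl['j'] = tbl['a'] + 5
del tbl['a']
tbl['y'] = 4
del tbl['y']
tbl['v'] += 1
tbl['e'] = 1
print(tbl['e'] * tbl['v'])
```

5

tbl['j'] = tbl['a']+5 = 9 → {'v': 4, 'a': 4, 'b': 2, 'j': 9}
del 'a' → {'v': 4, 'b': 2, 'j': 9}
tbl['y'] = 4 → {'v': 4, 'b': 2, 'j': 9, 'y': 4}
del 'y' → {'v': 4, 'b': 2, 'j': 9}
tbl['v'] = 4+1 = 5 → {'v': 5, 'b': 2, 'j': 9}
tbl['e'] = 1 → {'v': 5, 'b': 2, 'j': 9, 'e': 1}
tbl['e']*tbl['v'] = 1*5 = 5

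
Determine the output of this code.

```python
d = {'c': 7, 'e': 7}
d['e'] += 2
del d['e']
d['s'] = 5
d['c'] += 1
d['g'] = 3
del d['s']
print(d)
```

{'c': 8, 'g': 3}

d['e'] = 7+2 = 9 → {'c': 7, 'e': 9}
del 'e' → {'c': 7}
d['s'] = 5 → {'c': 7, 's': 5}
d['c'] = 7+1 = 8 → {'c': 8, 's': 5}
d['g'] = 3 → {'c': 8, 's': 5, 'g': 3}
del 's' → {'c': 8, 'g': 3}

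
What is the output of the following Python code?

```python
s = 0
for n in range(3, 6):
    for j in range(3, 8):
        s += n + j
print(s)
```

n=3,j=3: s = 0+6 = 6
n=3,j=4: s = 6+7 = 13
n=3,j=5: s = 13+8 = 21
n=3,j=6: s = 21+9 = 30
n=3,j=7: s = 30+10 = 40
n=4,j=3: s = 40+7 = 47
n=4,j=4: s = 47+8 = 55
n=4,j=5: s = 55+9 = 64
n=4,j=6: s = 64+10 = 74
n=4,j=7: s = 74+11 = 85
n=5,j=3: s = 85+8 = 93
n=5,j=4: s = 93+9 = 102
n=5,j=5: s = 102+10 = 112
n=5,j=6: s = 112+11 = 123
n=5,j=7: s = 123+12 = 135

135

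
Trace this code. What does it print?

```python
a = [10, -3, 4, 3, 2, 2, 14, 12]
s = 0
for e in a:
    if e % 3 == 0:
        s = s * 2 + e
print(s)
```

6

e=10: not %3==0
e=-3: %3==0, s = 0*2+(-3) = -3
e=4: not %3==0
e=3: %3==0, s = (-3)*2+3 = -3
e=2: not %3==0
e=2: not %3==0
e=14: not %3==0
e=12: %3==0, s = (-3)*2+12 = 6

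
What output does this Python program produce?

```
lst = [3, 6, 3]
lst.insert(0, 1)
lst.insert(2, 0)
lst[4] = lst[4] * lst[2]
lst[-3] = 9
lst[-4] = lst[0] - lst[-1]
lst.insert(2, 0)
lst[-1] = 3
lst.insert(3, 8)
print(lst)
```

[1, 1, 0, 8, 9, 6, 3]

insert 1 at 0 → [1, 3, 6, 3]
insert 0 at 2 → [1, 3, 0, 6, 3]
lst[4] = lst[4]*lst[2] = 3*0 = 0 → [1, 3, 0, 6, 0]
lst[-3] = 9 → [1, 3, 9, 6, 0]
lst[-4] = lst[0]-lst[-1] = 1-0 = 1 → [1, 1, 9, 6, 0]
insert 0 at 2 → [1, 1, 0, 9, 6, 0]
lst[-1] = 3 → [1, 1, 0, 9, 6, 3]
insert 8 at 3 → [1, 1, 0, 8, 9, 6, 3]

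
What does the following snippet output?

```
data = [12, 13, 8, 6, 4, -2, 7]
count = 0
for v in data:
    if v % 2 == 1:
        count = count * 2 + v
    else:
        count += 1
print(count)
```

45

v=12: not odd, count = 0+1 = 1
v=13: odd, count = 1*2+13 = 15
v=8: not odd, count = 15+1 = 16
v=6: not odd, count = 16+1 = 17
v=4: not odd, count = 17+1 = 18
v=-2: not odd, count = 18+1 = 19
v=7: odd, count = 19*2+7 = 45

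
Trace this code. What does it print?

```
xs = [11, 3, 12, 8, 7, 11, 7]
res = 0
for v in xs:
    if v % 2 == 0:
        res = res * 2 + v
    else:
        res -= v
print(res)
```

v=11: not even, res = 0-11 = -11
v=3: not even, res = (-11)-3 = -14
v=12: even, res = (-14)*2+12 = -16
v=8: even, res = (-16)*2+8 = -24
v=7: not even, res = (-24)-7 = -31
v=11: not even, res = (-31)-11 = -42
v=7: not even, res = (-42)-7 = -49

-49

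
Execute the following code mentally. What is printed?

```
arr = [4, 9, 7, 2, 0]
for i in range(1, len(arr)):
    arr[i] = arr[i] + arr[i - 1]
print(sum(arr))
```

81

i=1: arr[1] = 9+4 = 13 → [4, 13, 7, 2, 0]
i=2: arr[2] = 7+13 = 20 → [4, 13, 20, 2, 0]
i=3: arr[3] = 2+20 = 22 → [4, 13, 20, 22, 0]
i=4: arr[4] = 0+22 = 22 → [4, 13, 20, 22, 22]
sum = 81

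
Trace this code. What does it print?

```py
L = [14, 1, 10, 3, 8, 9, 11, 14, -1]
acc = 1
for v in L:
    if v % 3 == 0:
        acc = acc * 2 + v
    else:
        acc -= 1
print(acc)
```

v=14: not %3==0, acc = 1-1 = 0
v=1: not %3==0, acc = 0-1 = -1
v=10: not %3==0, acc = (-1)-1 = -2
v=3: %3==0, acc = (-2)*2+3 = -1
v=8: not %3==0, acc = (-1)-1 = -2
v=9: %3==0, acc = (-2)*2+9 = 5
v=11: not %3==0, acc = 5-1 = 4
v=14: not %3==0, acc = 4-1 = 3
v=-1: not %3==0, acc = 3-1 = 2

2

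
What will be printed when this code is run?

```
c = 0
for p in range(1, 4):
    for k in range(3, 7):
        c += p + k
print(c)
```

78

p=1,k=3: c = 0+4 = 4
p=1,k=4: c = 4+5 = 9
p=1,k=5: c = 9+6 = 15
p=1,k=6: c = 15+7 = 22
p=2,k=3: c = 22+5 = 27
p=2,k=4: c = 27+6 = 33
p=2,k=5: c = 33+7 = 40
p=2,k=6: c = 40+8 = 48
p=3,k=3: c = 48+6 = 54
p=3,k=4: c = 54+7 = 61
p=3,k=5: c = 61+8 = 69
p=3,k=6: c = 69+9 = 78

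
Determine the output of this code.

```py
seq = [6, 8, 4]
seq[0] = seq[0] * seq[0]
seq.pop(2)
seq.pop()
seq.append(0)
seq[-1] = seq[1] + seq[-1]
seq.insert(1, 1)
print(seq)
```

seq[0] = seq[0]*seq[0] = 6*6 = 36 → [36, 8, 4]
pop(2) removes 4 → [36, 8]
pop() removes 8 → [36]
append 0 → [36, 0]
seq[-1] = seq[1]+seq[-1] = 0+0 = 0 → [36, 0]
insert 1 at 1 → [36, 1, 0]

[36, 1, 0]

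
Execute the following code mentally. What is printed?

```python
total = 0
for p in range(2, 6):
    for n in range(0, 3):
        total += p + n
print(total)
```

p=2,n=0: total = 0+2 = 2
p=2,n=1: total = 2+3 = 5
p=2,n=2: total = 5+4 = 9
p=3,n=0: total = 9+3 = 12
p=3,n=1: total = 12+4 = 16
p=3,n=2: total = 16+5 = 21
p=4,n=0: total = 21+4 = 25
p=4,n=1: total = 25+5 = 30
p=4,n=2: total = 30+6 = 36
p=5,n=0: total = 36+5 = 41
p=5,n=1: total = 41+6 = 47
p=5,n=2: total = 47+7 = 54

54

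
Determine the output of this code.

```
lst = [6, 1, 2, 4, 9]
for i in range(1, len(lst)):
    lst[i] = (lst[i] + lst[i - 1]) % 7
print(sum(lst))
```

i=1: lst[1] = (1+6)%7 = 0 → [6, 0, 2, 4, 9]
i=2: lst[2] = (2+0)%7 = 2 → [6, 0, 2, 4, 9]
i=3: lst[3] = (4+2)%7 = 6 → [6, 0, 2, 6, 9]
i=4: lst[4] = (9+6)%7 = 1 → [6, 0, 2, 6, 1]
sum = 15

15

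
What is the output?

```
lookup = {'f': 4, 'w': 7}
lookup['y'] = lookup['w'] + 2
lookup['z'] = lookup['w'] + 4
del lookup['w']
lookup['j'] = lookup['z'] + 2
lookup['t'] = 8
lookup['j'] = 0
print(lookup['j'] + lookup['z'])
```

lookup['y'] = lookup['w']+2 = 9 → {'f': 4, 'w': 7, 'y': 9}
lookup['z'] = lookup['w']+4 = 11 → {'f': 4, 'w': 7, 'y': 9, 'z': 11}
del 'w' → {'f': 4, 'y': 9, 'z': 11}
lookup['j'] = lookup['z']+2 = 13 → {'f': 4, 'y': 9, 'z': 11, 'j': 13}
lookup['t'] = 8 → {'f': 4, 'y': 9, 'z': 11, 'j': 13, 't': 8}
lookup['j'] = 0 → {'f': 4, 'y': 9, 'z': 11, 'j': 0, 't': 8}
lookup['j']+lookup['z'] = 0+11 = 11

11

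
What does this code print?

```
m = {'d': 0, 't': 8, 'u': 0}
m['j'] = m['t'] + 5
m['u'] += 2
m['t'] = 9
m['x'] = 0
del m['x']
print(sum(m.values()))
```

24

m['j'] = m['t']+5 = 13 → {'d': 0, 't': 8, 'u': 0, 'j': 13}
m['u'] = 0+2 = 2 → {'d': 0, 't': 8, 'u': 2, 'j': 13}
m['t'] = 9 → {'d': 0, 't': 9, 'u': 2, 'j': 13}
m['x'] = 0 → {'d': 0, 't': 9, 'u': 2, 'j': 13, 'x': 0}
del 'x' → {'d': 0, 't': 9, 'u': 2, 'j': 13}
sum of values = 24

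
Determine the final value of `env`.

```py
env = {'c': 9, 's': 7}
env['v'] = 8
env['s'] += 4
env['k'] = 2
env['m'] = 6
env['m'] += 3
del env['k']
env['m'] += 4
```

{'c': 9, 's': 11, 'v': 8, 'm': 13}

env['v'] = 8 → {'c': 9, 's': 7, 'v': 8}
env['s'] = 7+4 = 11 → {'c': 9, 's': 11, 'v': 8}
env['k'] = 2 → {'c': 9, 's': 11, 'v': 8, 'k': 2}
env['m'] = 6 → {'c': 9, 's': 11, 'v': 8, 'k': 2, 'm': 6}
env['m'] = 6+3 = 9 → {'c': 9, 's': 11, 'v': 8, 'k': 2, 'm': 9}
del 'k' → {'c': 9, 's': 11, 'v': 8, 'm': 9}
env['m'] = 9+4 = 13 → {'c': 9, 's': 11, 'v': 8, 'm': 13}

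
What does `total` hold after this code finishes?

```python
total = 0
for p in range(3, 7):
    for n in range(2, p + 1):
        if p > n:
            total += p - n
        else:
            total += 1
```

24

p=3,n=2: 3>2, total = 0+1 = 1
p=3,n=3: not 3>3, total = 1+1 = 2
p=4,n=2: 4>2, total = 2+2 = 4
p=4,n=3: 4>3, total = 4+1 = 5
p=4,n=4: not 4>4, total = 5+1 = 6
p=5,n=2: 5>2, total = 6+3 = 9
p=5,n=3: 5>3, total = 9+2 = 11
p=5,n=4: 5>4, total = 11+1 = 12
p=5,n=5: not 5>5, total = 12+1 = 13
p=6,n=2: 6>2, total = 13+4 = 17
p=6,n=3: 6>3, total = 17+3 = 20
p=6,n=4: 6>4, total = 20+2 = 22
p=6,n=5: 6>5, total = 22+1 = 23
p=6,n=6: not 6>6, total = 23+1 = 24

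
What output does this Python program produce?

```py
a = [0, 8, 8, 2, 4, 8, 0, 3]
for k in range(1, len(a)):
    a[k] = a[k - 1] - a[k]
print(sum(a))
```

k=1: a[1] = 0-8 = -8 → [0, -8, 8, 2, 4, 8, 0, 3]
k=2: a[2] = (-8)-8 = -16 → [0, -8, -16, 2, 4, 8, 0, 3]
k=3: a[3] = (-16)-2 = -18 → [0, -8, -16, -18, 4, 8, 0, 3]
k=4: a[4] = (-18)-4 = -22 → [0, -8, -16, -18, -22, 8, 0, 3]
k=5: a[5] = (-22)-8 = -30 → [0, -8, -16, -18, -22, -30, 0, 3]
k=6: a[6] = (-30)-0 = -30 → [0, -8, -16, -18, -22, -30, -30, 3]
k=7: a[7] = (-30)-3 = -33 → [0, -8, -16, -18, -22, -30, -30, -33]
sum = -157

-157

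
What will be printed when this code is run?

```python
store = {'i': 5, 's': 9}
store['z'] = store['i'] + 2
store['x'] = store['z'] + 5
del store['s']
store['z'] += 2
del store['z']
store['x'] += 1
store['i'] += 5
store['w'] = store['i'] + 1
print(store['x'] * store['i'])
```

130

store['z'] = store['i']+2 = 7 → {'i': 5, 's': 9, 'z': 7}
store['x'] = store['z']+5 = 12 → {'i': 5, 's': 9, 'z': 7, 'x': 12}
del 's' → {'i': 5, 'z': 7, 'x': 12}
store['z'] = 7+2 = 9 → {'i': 5, 'z': 9, 'x': 12}
del 'z' → {'i': 5, 'x': 12}
store['x'] = 12+1 = 13 → {'i': 5, 'x': 13}
store['i'] = 5+5 = 10 → {'i': 10, 'x': 13}
store['w'] = store['i']+1 = 11 → {'i': 10, 'x': 13, 'w': 11}
store['x']*store['i'] = 13*10 = 130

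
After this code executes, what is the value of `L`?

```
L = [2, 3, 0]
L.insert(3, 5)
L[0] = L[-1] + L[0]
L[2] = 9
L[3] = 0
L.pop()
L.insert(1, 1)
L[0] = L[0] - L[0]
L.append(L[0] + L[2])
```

insert 5 at 3 → [2, 3, 0, 5]
L[0] = L[-1]+L[0] = 5+2 = 7 → [7, 3, 0, 5]
L[2] = 9 → [7, 3, 9, 5]
L[3] = 0 → [7, 3, 9, 0]
pop() removes 0 → [7, 3, 9]
insert 1 at 1 → [7, 1, 3, 9]
L[0] = L[0]-L[0] = 7-7 = 0 → [0, 1, 3, 9]
append L[0]+L[2] = 0+3 = 3 → [0, 1, 3, 9, 3]

[0, 1, 3, 9, 3]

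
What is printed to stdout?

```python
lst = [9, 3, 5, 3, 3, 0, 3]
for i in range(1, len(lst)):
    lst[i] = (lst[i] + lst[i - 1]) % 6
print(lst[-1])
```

2

i=1: lst[1] = (3+9)%6 = 0 → [9, 0, 5, 3, 3, 0, 3]
i=2: lst[2] = (5+0)%6 = 5 → [9, 0, 5, 3, 3, 0, 3]
i=3: lst[3] = (3+5)%6 = 2 → [9, 0, 5, 2, 3, 0, 3]
i=4: lst[4] = (3+2)%6 = 5 → [9, 0, 5, 2, 5, 0, 3]
i=5: lst[5] = (0+5)%6 = 5 → [9, 0, 5, 2, 5, 5, 3]
i=6: lst[6] = (3+5)%6 = 2 → [9, 0, 5, 2, 5, 5, 2]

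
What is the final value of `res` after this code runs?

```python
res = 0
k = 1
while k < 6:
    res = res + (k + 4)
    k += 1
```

35

k=1: res = 0+5 = 5
k=2: res = 5+6 = 11
k=3: res = 11+7 = 18
k=4: res = 18+8 = 26
k=5: res = 26+9 = 35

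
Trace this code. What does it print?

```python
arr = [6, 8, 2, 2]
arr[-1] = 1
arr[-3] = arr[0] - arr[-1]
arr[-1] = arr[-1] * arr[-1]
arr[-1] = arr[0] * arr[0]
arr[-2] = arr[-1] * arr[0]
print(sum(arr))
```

arr[-1] = 1 → [6, 8, 2, 1]
arr[-3] = arr[0]-arr[-1] = 6-1 = 5 → [6, 5, 2, 1]
arr[-1] = arr[-1]*arr[-1] = 1*1 = 1 → [6, 5, 2, 1]
arr[-1] = arr[0]*arr[0] = 6*6 = 36 → [6, 5, 2, 36]
arr[-2] = arr[-1]*arr[0] = 36*6 = 216 → [6, 5, 216, 36]
sum = 263

263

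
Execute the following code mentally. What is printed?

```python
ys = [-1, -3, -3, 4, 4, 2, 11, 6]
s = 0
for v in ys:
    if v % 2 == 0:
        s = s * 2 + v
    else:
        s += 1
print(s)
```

v=-1: not even, s = 0+1 = 1
v=-3: not even, s = 1+1 = 2
v=-3: not even, s = 2+1 = 3
v=4: even, s = 3*2+4 = 10
v=4: even, s = 10*2+4 = 24
v=2: even, s = 24*2+2 = 50
v=11: not even, s = 50+1 = 51
v=6: even, s = 51*2+6 = 108

108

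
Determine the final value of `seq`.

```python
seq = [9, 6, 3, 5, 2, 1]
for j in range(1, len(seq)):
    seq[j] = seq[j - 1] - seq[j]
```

[9, 3, 0, -5, -7, -8]

j=1: seq[1] = 9-6 = 3 → [9, 3, 3, 5, 2, 1]
j=2: seq[2] = 3-3 = 0 → [9, 3, 0, 5, 2, 1]
j=3: seq[3] = 0-5 = -5 → [9, 3, 0, -5, 2, 1]
j=4: seq[4] = (-5)-2 = -7 → [9, 3, 0, -5, -7, 1]
j=5: seq[5] = (-7)-1 = -8 → [9, 3, 0, -5, -7, -8]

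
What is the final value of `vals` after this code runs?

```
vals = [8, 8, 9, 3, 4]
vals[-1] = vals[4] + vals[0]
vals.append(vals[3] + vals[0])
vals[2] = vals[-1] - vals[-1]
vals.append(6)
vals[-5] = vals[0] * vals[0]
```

vals[-1] = vals[4]+vals[0] = 4+8 = 12 → [8, 8, 9, 3, 12]
append vals[3]+vals[0] = 3+8 = 11 → [8, 8, 9, 3, 12, 11]
vals[2] = vals[-1]-vals[-1] = 11-11 = 0 → [8, 8, 0, 3, 12, 11]
append 6 → [8, 8, 0, 3, 12, 11, 6]
vals[-5] = vals[0]*vals[0] = 8*8 = 64 → [8, 8, 64, 3, 12, 11, 6]

[8, 8, 64, 3, 12, 11, 6]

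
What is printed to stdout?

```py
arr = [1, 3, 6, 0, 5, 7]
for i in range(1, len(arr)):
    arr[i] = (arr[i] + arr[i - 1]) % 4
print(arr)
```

[1, 0, 2, 2, 3, 2]

i=1: arr[1] = (3+1)%4 = 0 → [1, 0, 6, 0, 5, 7]
i=2: arr[2] = (6+0)%4 = 2 → [1, 0, 2, 0, 5, 7]
i=3: arr[3] = (0+2)%4 = 2 → [1, 0, 2, 2, 5, 7]
i=4: arr[4] = (5+2)%4 = 3 → [1, 0, 2, 2, 3, 7]
i=5: arr[5] = (7+3)%4 = 2 → [1, 0, 2, 2, 3, 2]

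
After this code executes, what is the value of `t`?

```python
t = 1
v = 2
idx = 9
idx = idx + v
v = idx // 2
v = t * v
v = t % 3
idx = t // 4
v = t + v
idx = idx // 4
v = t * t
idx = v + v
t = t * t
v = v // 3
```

1

idx = 9+2 = 11
v = 11//2 = 5
v = 1*5 = 5
v = 1%3 = 1
idx = 1//4 = 0
v = 1+1 = 2
idx = 0//4 = 0
v = 1*1 = 1
idx = 1+1 = 2
t = 1*1 = 1
v = 1//3 = 0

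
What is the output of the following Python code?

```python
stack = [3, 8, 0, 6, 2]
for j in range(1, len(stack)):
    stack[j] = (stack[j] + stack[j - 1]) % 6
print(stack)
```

[3, 5, 5, 5, 1]

j=1: stack[1] = (8+3)%6 = 5 → [3, 5, 0, 6, 2]
j=2: stack[2] = (0+5)%6 = 5 → [3, 5, 5, 6, 2]
j=3: stack[3] = (6+5)%6 = 5 → [3, 5, 5, 5, 2]
j=4: stack[4] = (2+5)%6 = 1 → [3, 5, 5, 5, 1]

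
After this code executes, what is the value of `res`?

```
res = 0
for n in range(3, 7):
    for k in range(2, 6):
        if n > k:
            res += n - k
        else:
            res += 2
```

32

n=3,k=2: 3>2, res = 0+1 = 1
n=3,k=3: not 3>3, res = 1+2 = 3
n=3,k=4: not 3>4, res = 3+2 = 5
n=3,k=5: not 3>5, res = 5+2 = 7
n=4,k=2: 4>2, res = 7+2 = 9
n=4,k=3: 4>3, res = 9+1 = 10
n=4,k=4: not 4>4, res = 10+2 = 12
n=4,k=5: not 4>5, res = 12+2 = 14
n=5,k=2: 5>2, res = 14+3 = 17
n=5,k=3: 5>3, res = 17+2 = 19
n=5,k=4: 5>4, res = 19+1 = 20
n=5,k=5: not 5>5, res = 20+2 = 22
n=6,k=2: 6>2, res = 22+4 = 26
n=6,k=3: 6>3, res = 26+3 = 29
n=6,k=4: 6>4, res = 29+2 = 31
n=6,k=5: 6>5, res = 31+1 = 32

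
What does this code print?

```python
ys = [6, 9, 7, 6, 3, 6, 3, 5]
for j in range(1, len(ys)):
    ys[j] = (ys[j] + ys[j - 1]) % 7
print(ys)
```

j=1: ys[1] = (9+6)%7 = 1 → [6, 1, 7, 6, 3, 6, 3, 5]
j=2: ys[2] = (7+1)%7 = 1 → [6, 1, 1, 6, 3, 6, 3, 5]
j=3: ys[3] = (6+1)%7 = 0 → [6, 1, 1, 0, 3, 6, 3, 5]
j=4: ys[4] = (3+0)%7 = 3 → [6, 1, 1, 0, 3, 6, 3, 5]
j=5: ys[5] = (6+3)%7 = 2 → [6, 1, 1, 0, 3, 2, 3, 5]
j=6: ys[6] = (3+2)%7 = 5 → [6, 1, 1, 0, 3, 2, 5, 5]
j=7: ys[7] = (5+5)%7 = 3 → [6, 1, 1, 0, 3, 2, 5, 3]

[6, 1, 1, 0, 3, 2, 5, 3]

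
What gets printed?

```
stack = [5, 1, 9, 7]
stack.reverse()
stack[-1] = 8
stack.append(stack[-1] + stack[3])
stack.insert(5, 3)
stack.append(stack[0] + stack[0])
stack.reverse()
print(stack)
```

reverse → [7, 9, 1, 5]
stack[-1] = 8 → [7, 9, 1, 8]
append stack[-1]+stack[3] = 8+8 = 16 → [7, 9, 1, 8, 16]
insert 3 at 5 → [7, 9, 1, 8, 16, 3]
append stack[0]+stack[0] = 7+7 = 14 → [7, 9, 1, 8, 16, 3, 14]
reverse → [14, 3, 16, 8, 1, 9, 7]

[14, 3, 16, 8, 1, 9, 7]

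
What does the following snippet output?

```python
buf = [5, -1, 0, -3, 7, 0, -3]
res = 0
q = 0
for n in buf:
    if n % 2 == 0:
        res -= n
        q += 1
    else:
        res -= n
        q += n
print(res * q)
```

-35

n=5: not even, res = 0-5 = -5; q=5
n=-1: not even, res = (-5)-(-1) = -4; q=4
n=0: even, res = (-4)-0 = -4; q=5
n=-3: not even, res = (-4)-(-3) = -1; q=2
n=7: not even, res = (-1)-7 = -8; q=9
n=0: even, res = (-8)-0 = -8; q=10
n=-3: not even, res = (-8)-(-3) = -5; q=7
res*q = (-5)*7 = -35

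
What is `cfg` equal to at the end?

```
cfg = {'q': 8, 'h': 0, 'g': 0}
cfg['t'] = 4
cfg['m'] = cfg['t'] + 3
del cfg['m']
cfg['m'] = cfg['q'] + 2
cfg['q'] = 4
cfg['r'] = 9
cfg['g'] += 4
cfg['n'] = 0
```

{'q': 4, 'h': 0, 'g': 4, 't': 4, 'm': 10, 'r': 9, 'n': 0}

cfg['t'] = 4 → {'q': 8, 'h': 0, 'g': 0, 't': 4}
cfg['m'] = cfg['t']+3 = 7 → {'q': 8, 'h': 0, 'g': 0, 't': 4, 'm': 7}
del 'm' → {'q': 8, 'h': 0, 'g': 0, 't': 4}
cfg['m'] = cfg['q']+2 = 10 → {'q': 8, 'h': 0, 'g': 0, 't': 4, 'm': 10}
cfg['q'] = 4 → {'q': 4, 'h': 0, 'g': 0, 't': 4, 'm': 10}
cfg['r'] = 9 → {'q': 4, 'h': 0, 'g': 0, 't': 4, 'm': 10, 'r': 9}
cfg['g'] = 0+4 = 4 → {'q': 4, 'h': 0, 'g': 4, 't': 4, 'm': 10, 'r': 9}
cfg['n'] = 0 → {'q': 4, 'h': 0, 'g': 4, 't': 4, 'm': 10, 'r': 9, 'n': 0}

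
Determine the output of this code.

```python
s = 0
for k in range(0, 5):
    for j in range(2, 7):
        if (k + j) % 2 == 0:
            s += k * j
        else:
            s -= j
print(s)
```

k=0,j=2: even sum, s = 0+0 = 0
k=0,j=3: odd sum, s = 0-3 = -3
k=0,j=4: even sum, s = (-3)+0 = -3
k=0,j=5: odd sum, s = (-3)-5 = -8
k=0,j=6: even sum, s = (-8)+0 = -8
k=1,j=2: odd sum, s = (-8)-2 = -10
k=1,j=3: even sum, s = (-10)+3 = -7
k=1,j=4: odd sum, s = (-7)-4 = -11
k=1,j=5: even sum, s = (-11)+5 = -6
k=1,j=6: odd sum, s = (-6)-6 = -12
k=2,j=2: even sum, s = (-12)+4 = -8
k=2,j=3: odd sum, s = (-8)-3 = -11
k=2,j=4: even sum, s = (-11)+8 = -3
k=2,j=5: odd sum, s = (-3)-5 = -8
k=2,j=6: even sum, s = (-8)+12 = 4
k=3,j=2: odd sum, s = 4-2 = 2
k=3,j=3: even sum, s = 2+9 = 11
k=3,j=4: odd sum, s = 11-4 = 7
k=3,j=5: even sum, s = 7+15 = 22
k=3,j=6: odd sum, s = 22-6 = 16
k=4,j=2: even sum, s = 16+8 = 24
k=4,j=3: odd sum, s = 24-3 = 21
k=4,j=4: even sum, s = 21+16 = 37
k=4,j=5: odd sum, s = 37-5 = 32
k=4,j=6: even sum, s = 32+24 = 56

56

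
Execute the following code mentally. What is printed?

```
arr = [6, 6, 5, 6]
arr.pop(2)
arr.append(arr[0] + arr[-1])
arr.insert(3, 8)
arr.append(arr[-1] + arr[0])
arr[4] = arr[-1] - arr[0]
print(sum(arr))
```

56

pop(2) removes 5 → [6, 6, 6]
append arr[0]+arr[-1] = 6+6 = 12 → [6, 6, 6, 12]
insert 8 at 3 → [6, 6, 6, 8, 12]
append arr[-1]+arr[0] = 12+6 = 18 → [6, 6, 6, 8, 12, 18]
arr[4] = arr[-1]-arr[0] = 18-6 = 12 → [6, 6, 6, 8, 12, 18]
sum = 56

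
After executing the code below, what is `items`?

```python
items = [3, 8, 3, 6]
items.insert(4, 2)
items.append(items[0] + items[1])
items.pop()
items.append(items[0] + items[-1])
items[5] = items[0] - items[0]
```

[3, 8, 3, 6, 2, 0]

insert 2 at 4 → [3, 8, 3, 6, 2]
append items[0]+items[1] = 3+8 = 11 → [3, 8, 3, 6, 2, 11]
pop() removes 11 → [3, 8, 3, 6, 2]
append items[0]+items[-1] = 3+2 = 5 → [3, 8, 3, 6, 2, 5]
items[5] = items[0]-items[0] = 3-3 = 0 → [3, 8, 3, 6, 2, 0]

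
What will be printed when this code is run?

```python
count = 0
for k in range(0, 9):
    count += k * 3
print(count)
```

k=0: count = 0+0*3 = 0
k=1: count = 0+1*3 = 3
k=2: count = 3+2*3 = 9
k=3: count = 9+3*3 = 18
k=4: count = 18+4*3 = 30
k=5: count = 30+5*3 = 45
k=6: count = 45+6*3 = 63
k=7: count = 63+7*3 = 84
k=8: count = 84+8*3 = 108

108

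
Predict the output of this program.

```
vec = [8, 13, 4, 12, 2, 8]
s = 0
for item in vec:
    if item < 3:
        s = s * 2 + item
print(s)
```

2

item=8: not <3
item=13: not <3
item=4: not <3
item=12: not <3
item=2: <3, s = 0*2+2 = 2
item=8: not <3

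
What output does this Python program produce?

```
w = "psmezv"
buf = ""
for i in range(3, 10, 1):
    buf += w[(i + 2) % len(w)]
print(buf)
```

vpsmezv

i=3: add w[5]='v' → 'v'
i=4: add w[0]='p' → 'vp'
i=5: add w[1]='s' → 'vps'
i=6: add w[2]='m' → 'vpsm'
i=7: add w[3]='e' → 'vpsme'
i=8: add w[4]='z' → 'vpsmez'
i=9: add w[5]='v' → 'vpsmezv'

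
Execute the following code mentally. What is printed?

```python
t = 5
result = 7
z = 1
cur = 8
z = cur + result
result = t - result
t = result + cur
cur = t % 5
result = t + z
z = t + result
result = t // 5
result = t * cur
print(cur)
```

z = 8+7 = 15
result = 5-7 = -2
t = (-2)+8 = 6
cur = 6%5 = 1
result = 6+15 = 21
z = 6+21 = 27
result = 6//5 = 1
result = 6*1 = 6

1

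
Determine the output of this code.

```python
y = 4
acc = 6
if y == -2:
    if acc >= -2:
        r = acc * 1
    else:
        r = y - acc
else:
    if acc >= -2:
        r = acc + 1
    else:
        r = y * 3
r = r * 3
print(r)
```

y=4, acc=6
y == -2 is False; acc >= -2 is True
→ r = acc + 1 = 7
r = 7*3 = 21

21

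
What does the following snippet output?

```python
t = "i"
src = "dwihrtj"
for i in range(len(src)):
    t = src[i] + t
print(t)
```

jtrhiwdi

i=0: prepend 'd' → 'di'
i=1: prepend 'w' → 'wdi'
i=2: prepend 'i' → 'iwdi'
i=3: prepend 'h' → 'hiwdi'
i=4: prepend 'r' → 'rhiwdi'
i=5: prepend 't' → 'trhiwdi'
i=6: prepend 'j' → 'jtrhiwdi'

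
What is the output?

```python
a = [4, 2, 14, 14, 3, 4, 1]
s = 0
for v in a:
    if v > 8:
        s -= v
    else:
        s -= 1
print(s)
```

-33

v=4: not >8, s = 0-1 = -1
v=2: not >8, s = (-1)-1 = -2
v=14: >8, s = (-2)-14 = -16
v=14: >8, s = (-16)-14 = -30
v=3: not >8, s = (-30)-1 = -31
v=4: not >8, s = (-31)-1 = -32
v=1: not >8, s = (-32)-1 = -33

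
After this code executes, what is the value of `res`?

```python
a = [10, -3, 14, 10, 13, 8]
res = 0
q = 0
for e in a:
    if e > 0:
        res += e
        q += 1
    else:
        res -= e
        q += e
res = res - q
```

e=10: >0, res = 0+10 = 10; q=1
e=-3: not >0, res = 10-(-3) = 13; q=-2
e=14: >0, res = 13+14 = 27; q=-1
e=10: >0, res = 27+10 = 37; q=0
e=13: >0, res = 37+13 = 50; q=1
e=8: >0, res = 50+8 = 58; q=2
res-q = 58-2 = 56

56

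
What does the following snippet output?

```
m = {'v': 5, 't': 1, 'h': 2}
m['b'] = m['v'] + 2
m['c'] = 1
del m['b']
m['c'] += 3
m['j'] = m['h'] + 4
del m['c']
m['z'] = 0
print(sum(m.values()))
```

m['b'] = m['v']+2 = 7 → {'v': 5, 't': 1, 'h': 2, 'b': 7}
m['c'] = 1 → {'v': 5, 't': 1, 'h': 2, 'b': 7, 'c': 1}
del 'b' → {'v': 5, 't': 1, 'h': 2, 'c': 1}
m['c'] = 1+3 = 4 → {'v': 5, 't': 1, 'h': 2, 'c': 4}
m['j'] = m['h']+4 = 6 → {'v': 5, 't': 1, 'h': 2, 'c': 4, 'j': 6}
del 'c' → {'v': 5, 't': 1, 'h': 2, 'j': 6}
m['z'] = 0 → {'v': 5, 't': 1, 'h': 2, 'j': 6, 'z': 0}
sum of values = 14

14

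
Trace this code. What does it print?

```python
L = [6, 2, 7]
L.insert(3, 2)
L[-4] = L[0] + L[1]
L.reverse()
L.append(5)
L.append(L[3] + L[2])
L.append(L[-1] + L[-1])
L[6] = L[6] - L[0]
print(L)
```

[2, 7, 2, 8, 5, 10, 18]

insert 2 at 3 → [6, 2, 7, 2]
L[-4] = L[0]+L[1] = 6+2 = 8 → [8, 2, 7, 2]
reverse → [2, 7, 2, 8]
append 5 → [2, 7, 2, 8, 5]
append L[3]+L[2] = 8+2 = 10 → [2, 7, 2, 8, 5, 10]
append L[-1]+L[-1] = 10+10 = 20 → [2, 7, 2, 8, 5, 10, 20]
L[6] = L[6]-L[0] = 20-2 = 18 → [2, 7, 2, 8, 5, 10, 18]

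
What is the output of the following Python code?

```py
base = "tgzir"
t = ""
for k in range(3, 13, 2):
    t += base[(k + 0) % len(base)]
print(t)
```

itzrg

k=3: add base[3]='i' → 'i'
k=5: add base[0]='t' → 'it'
k=7: add base[2]='z' → 'itz'
k=9: add base[4]='r' → 'itzr'
k=11: add base[1]='g' → 'itzrg'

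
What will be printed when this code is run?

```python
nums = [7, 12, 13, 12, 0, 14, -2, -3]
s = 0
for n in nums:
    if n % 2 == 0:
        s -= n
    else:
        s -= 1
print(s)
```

n=7: not even, s = 0-1 = -1
n=12: even, s = (-1)-12 = -13
n=13: not even, s = (-13)-1 = -14
n=12: even, s = (-14)-12 = -26
n=0: even, s = (-26)-0 = -26
n=14: even, s = (-26)-14 = -40
n=-2: even, s = (-40)-(-2) = -38
n=-3: not even, s = (-38)-1 = -39

-39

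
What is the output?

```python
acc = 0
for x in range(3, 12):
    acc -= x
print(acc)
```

x=3: acc = 0-3 = -3
x=4: acc = (-3)-4 = -7
x=5: acc = (-7)-5 = -12
x=6: acc = (-12)-6 = -18
x=7: acc = (-18)-7 = -25
x=8: acc = (-25)-8 = -33
x=9: acc = (-33)-9 = -42
x=10: acc = (-42)-10 = -52
x=11: acc = (-52)-11 = -63

-63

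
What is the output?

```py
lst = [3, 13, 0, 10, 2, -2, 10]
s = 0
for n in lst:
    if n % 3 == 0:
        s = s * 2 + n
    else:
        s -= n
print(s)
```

-40

n=3: %3==0, s = 0*2+3 = 3
n=13: not %3==0, s = 3-13 = -10
n=0: %3==0, s = (-10)*2+0 = -20
n=10: not %3==0, s = (-20)-10 = -30
n=2: not %3==0, s = (-30)-2 = -32
n=-2: not %3==0, s = (-32)-(-2) = -30
n=10: not %3==0, s = (-30)-10 = -40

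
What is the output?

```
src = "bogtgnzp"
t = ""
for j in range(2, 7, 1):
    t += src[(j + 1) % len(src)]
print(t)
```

j=2: add src[3]='t' → 't'
j=3: add src[4]='g' → 'tg'
j=4: add src[5]='n' → 'tgn'
j=5: add src[6]='z' → 'tgnz'
j=6: add src[7]='p' → 'tgnzp'

tgnzp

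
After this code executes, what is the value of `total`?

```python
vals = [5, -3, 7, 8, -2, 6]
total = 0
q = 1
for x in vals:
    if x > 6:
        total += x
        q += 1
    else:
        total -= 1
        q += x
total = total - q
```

2

x=5: not >6, total = 0-1 = -1; q=6
x=-3: not >6, total = (-1)-1 = -2; q=3
x=7: >6, total = (-2)+7 = 5; q=4
x=8: >6, total = 5+8 = 13; q=5
x=-2: not >6, total = 13-1 = 12; q=3
x=6: not >6, total = 12-1 = 11; q=9
total-q = 11-9 = 2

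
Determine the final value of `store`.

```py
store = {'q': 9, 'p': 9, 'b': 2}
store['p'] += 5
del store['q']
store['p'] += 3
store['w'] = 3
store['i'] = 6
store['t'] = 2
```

store['p'] = 9+5 = 14 → {'q': 9, 'p': 14, 'b': 2}
del 'q' → {'p': 14, 'b': 2}
store['p'] = 14+3 = 17 → {'p': 17, 'b': 2}
store['w'] = 3 → {'p': 17, 'b': 2, 'w': 3}
store['i'] = 6 → {'p': 17, 'b': 2, 'w': 3, 'i': 6}
store['t'] = 2 → {'p': 17, 'b': 2, 'w': 3, 'i': 6, 't': 2}

{'p': 17, 'b': 2, 'w': 3, 'i': 6, 't': 2}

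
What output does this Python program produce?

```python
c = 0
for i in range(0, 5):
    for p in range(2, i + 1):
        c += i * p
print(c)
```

i=2,p=2: c = 0+4 = 4
i=3,p=2: c = 4+6 = 10
i=3,p=3: c = 10+9 = 19
i=4,p=2: c = 19+8 = 27
i=4,p=3: c = 27+12 = 39
i=4,p=4: c = 39+16 = 55

55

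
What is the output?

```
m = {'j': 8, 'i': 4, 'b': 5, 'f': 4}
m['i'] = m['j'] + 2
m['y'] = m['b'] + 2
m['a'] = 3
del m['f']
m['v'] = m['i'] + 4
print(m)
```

{'j': 8, 'i': 10, 'b': 5, 'y': 7, 'a': 3, 'v': 14}

m['i'] = m['j']+2 = 10 → {'j': 8, 'i': 10, 'b': 5, 'f': 4}
m['y'] = m['b']+2 = 7 → {'j': 8, 'i': 10, 'b': 5, 'f': 4, 'y': 7}
m['a'] = 3 → {'j': 8, 'i': 10, 'b': 5, 'f': 4, 'y': 7, 'a': 3}
del 'f' → {'j': 8, 'i': 10, 'b': 5, 'y': 7, 'a': 3}
m['v'] = m['i']+4 = 14 → {'j': 8, 'i': 10, 'b': 5, 'y': 7, 'a': 3, 'v': 14}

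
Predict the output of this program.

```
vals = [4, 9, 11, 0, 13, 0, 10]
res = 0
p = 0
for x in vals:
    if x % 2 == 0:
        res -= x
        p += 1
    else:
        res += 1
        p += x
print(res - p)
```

x=4: even, res = 0-4 = -4; p=1
x=9: not even, res = (-4)+1 = -3; p=10
x=11: not even, res = (-3)+1 = -2; p=21
x=0: even, res = (-2)-0 = -2; p=22
x=13: not even, res = (-2)+1 = -1; p=35
x=0: even, res = (-1)-0 = -1; p=36
x=10: even, res = (-1)-10 = -11; p=37
res-p = (-11)-37 = -48

-48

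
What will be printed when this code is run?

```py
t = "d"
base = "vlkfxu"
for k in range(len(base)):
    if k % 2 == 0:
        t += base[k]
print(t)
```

dvkx

k=0: add 'v' → 'dv'
k=1: skip
k=2: add 'k' → 'dvk'
k=3: skip
k=4: add 'x' → 'dvkx'
k=5: skip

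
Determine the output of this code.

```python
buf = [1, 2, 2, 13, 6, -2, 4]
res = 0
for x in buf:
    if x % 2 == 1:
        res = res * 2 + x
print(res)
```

x=1: odd, res = 0*2+1 = 1
x=2: not odd
x=2: not odd
x=13: odd, res = 1*2+13 = 15
x=6: not odd
x=-2: not odd
x=4: not odd

15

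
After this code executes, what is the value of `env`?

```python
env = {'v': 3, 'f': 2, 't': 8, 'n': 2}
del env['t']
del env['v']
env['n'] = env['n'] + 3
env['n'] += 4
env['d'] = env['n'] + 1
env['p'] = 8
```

del 't' → {'v': 3, 'f': 2, 'n': 2}
del 'v' → {'f': 2, 'n': 2}
env['n'] = env['n']+3 = 5 → {'f': 2, 'n': 5}
env['n'] = 5+4 = 9 → {'f': 2, 'n': 9}
env['d'] = env['n']+1 = 10 → {'f': 2, 'n': 9, 'd': 10}
env['p'] = 8 → {'f': 2, 'n': 9, 'd': 10, 'p': 8}

{'f': 2, 'n': 9, 'd': 10, 'p': 8}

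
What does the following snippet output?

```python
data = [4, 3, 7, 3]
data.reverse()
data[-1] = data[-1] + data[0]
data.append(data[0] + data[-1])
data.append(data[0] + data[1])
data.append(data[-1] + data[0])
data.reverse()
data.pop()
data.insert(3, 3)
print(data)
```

reverse → [3, 7, 3, 4]
data[-1] = data[-1]+data[0] = 4+3 = 7 → [3, 7, 3, 7]
append data[0]+data[-1] = 3+7 = 10 → [3, 7, 3, 7, 10]
append data[0]+data[1] = 3+7 = 10 → [3, 7, 3, 7, 10, 10]
append data[-1]+data[0] = 10+3 = 13 → [3, 7, 3, 7, 10, 10, 13]
reverse → [13, 10, 10, 7, 3, 7, 3]
pop() removes 3 → [13, 10, 10, 7, 3, 7]
insert 3 at 3 → [13, 10, 10, 3, 7, 3, 7]

[13, 10, 10, 3, 7, 3, 7]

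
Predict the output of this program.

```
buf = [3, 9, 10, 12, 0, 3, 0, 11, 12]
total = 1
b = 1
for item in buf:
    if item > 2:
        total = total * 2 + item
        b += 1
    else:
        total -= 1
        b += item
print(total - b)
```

item=3: >2, total = 1*2+3 = 5; b=2
item=9: >2, total = 5*2+9 = 19; b=3
item=10: >2, total = 19*2+10 = 48; b=4
item=12: >2, total = 48*2+12 = 108; b=5
item=0: not >2, total = 108-1 = 107; b=5
item=3: >2, total = 107*2+3 = 217; b=6
item=0: not >2, total = 217-1 = 216; b=6
item=11: >2, total = 216*2+11 = 443; b=7
item=12: >2, total = 443*2+12 = 898; b=8
total-b = 898-8 = 890

890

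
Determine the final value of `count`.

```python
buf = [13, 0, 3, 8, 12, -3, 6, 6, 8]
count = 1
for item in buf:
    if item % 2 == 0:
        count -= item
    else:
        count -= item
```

item=13: not even, count = 1-13 = -12
item=0: even, count = (-12)-0 = -12
item=3: not even, count = (-12)-3 = -15
item=8: even, count = (-15)-8 = -23
item=12: even, count = (-23)-12 = -35
item=-3: not even, count = (-35)-(-3) = -32
item=6: even, count = (-32)-6 = -38
item=6: even, count = (-38)-6 = -44
item=8: even, count = (-44)-8 = -52

-52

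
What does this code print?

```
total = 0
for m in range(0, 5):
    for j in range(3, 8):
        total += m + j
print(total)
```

m=0,j=3: total = 0+3 = 3
m=0,j=4: total = 3+4 = 7
m=0,j=5: total = 7+5 = 12
m=0,j=6: total = 12+6 = 18
m=0,j=7: total = 18+7 = 25
m=1,j=3: total = 25+4 = 29
m=1,j=4: total = 29+5 = 34
m=1,j=5: total = 34+6 = 40
m=1,j=6: total = 40+7 = 47
m=1,j=7: total = 47+8 = 55
m=2,j=3: total = 55+5 = 60
m=2,j=4: total = 60+6 = 66
m=2,j=5: total = 66+7 = 73
m=2,j=6: total = 73+8 = 81
m=2,j=7: total = 81+9 = 90
m=3,j=3: total = 90+6 = 96
m=3,j=4: total = 96+7 = 103
m=3,j=5: total = 103+8 = 111
m=3,j=6: total = 111+9 = 120
m=3,j=7: total = 120+10 = 130
m=4,j=3: total = 130+7 = 137
m=4,j=4: total = 137+8 = 145
m=4,j=5: total = 145+9 = 154
m=4,j=6: total = 154+10 = 164
m=4,j=7: total = 164+11 = 175

175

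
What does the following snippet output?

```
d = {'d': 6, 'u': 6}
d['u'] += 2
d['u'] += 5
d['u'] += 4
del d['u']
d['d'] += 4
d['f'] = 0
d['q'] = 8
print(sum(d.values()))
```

18

d['u'] = 6+2 = 8 → {'d': 6, 'u': 8}
d['u'] = 8+5 = 13 → {'d': 6, 'u': 13}
d['u'] = 13+4 = 17 → {'d': 6, 'u': 17}
del 'u' → {'d': 6}
d['d'] = 6+4 = 10 → {'d': 10}
d['f'] = 0 → {'d': 10, 'f': 0}
d['q'] = 8 → {'d': 10, 'f': 0, 'q': 8}
sum of values = 18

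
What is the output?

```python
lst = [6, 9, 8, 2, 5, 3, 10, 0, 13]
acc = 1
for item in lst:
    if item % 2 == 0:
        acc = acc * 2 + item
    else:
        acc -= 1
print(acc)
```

195

item=6: even, acc = 1*2+6 = 8
item=9: not even, acc = 8-1 = 7
item=8: even, acc = 7*2+8 = 22
item=2: even, acc = 22*2+2 = 46
item=5: not even, acc = 46-1 = 45
item=3: not even, acc = 45-1 = 44
item=10: even, acc = 44*2+10 = 98
item=0: even, acc = 98*2+0 = 196
item=13: not even, acc = 196-1 = 195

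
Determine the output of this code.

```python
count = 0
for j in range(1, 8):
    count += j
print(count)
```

j=1: count = 0+1 = 1
j=2: count = 1+2 = 3
j=3: count = 3+3 = 6
j=4: count = 6+4 = 10
j=5: count = 10+5 = 15
j=6: count = 15+6 = 21
j=7: count = 21+7 = 28

28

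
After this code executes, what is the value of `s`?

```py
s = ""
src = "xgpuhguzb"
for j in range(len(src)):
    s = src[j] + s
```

'bzughupgx'

j=0: prepend 'x' → 'x'
j=1: prepend 'g' → 'gx'
j=2: prepend 'p' → 'pgx'
j=3: prepend 'u' → 'upgx'
j=4: prepend 'h' → 'hupgx'
j=5: prepend 'g' → 'ghupgx'
j=6: prepend 'u' → 'ughupgx'
j=7: prepend 'z' → 'zughupgx'
j=8: prepend 'b' → 'bzughupgx'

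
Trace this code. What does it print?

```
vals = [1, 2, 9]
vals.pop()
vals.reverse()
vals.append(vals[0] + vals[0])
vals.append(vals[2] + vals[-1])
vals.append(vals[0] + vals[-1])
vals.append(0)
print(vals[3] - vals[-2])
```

pop() removes 9 → [1, 2]
reverse → [2, 1]
append vals[0]+vals[0] = 2+2 = 4 → [2, 1, 4]
append vals[2]+vals[-1] = 4+4 = 8 → [2, 1, 4, 8]
append vals[0]+vals[-1] = 2+8 = 10 → [2, 1, 4, 8, 10]
append 0 → [2, 1, 4, 8, 10, 0]
vals[3]-vals[-2] = 8-10 = -2

-2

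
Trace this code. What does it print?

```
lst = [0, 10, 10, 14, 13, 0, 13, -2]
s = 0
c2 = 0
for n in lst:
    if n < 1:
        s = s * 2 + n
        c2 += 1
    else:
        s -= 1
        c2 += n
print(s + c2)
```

n=0: <1, s = 0*2+0 = 0; c2=1
n=10: not <1, s = 0-1 = -1; c2=11
n=10: not <1, s = (-1)-1 = -2; c2=21
n=14: not <1, s = (-2)-1 = -3; c2=35
n=13: not <1, s = (-3)-1 = -4; c2=48
n=0: <1, s = (-4)*2+0 = -8; c2=49
n=13: not <1, s = (-8)-1 = -9; c2=62
n=-2: <1, s = (-9)*2+(-2) = -20; c2=63
s+c2 = (-20)+63 = 43

43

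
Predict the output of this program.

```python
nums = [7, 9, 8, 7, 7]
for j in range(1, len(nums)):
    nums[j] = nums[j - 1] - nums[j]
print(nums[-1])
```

-24

j=1: nums[1] = 7-9 = -2 → [7, -2, 8, 7, 7]
j=2: nums[2] = (-2)-8 = -10 → [7, -2, -10, 7, 7]
j=3: nums[3] = (-10)-7 = -17 → [7, -2, -10, -17, 7]
j=4: nums[4] = (-17)-7 = -24 → [7, -2, -10, -17, -24]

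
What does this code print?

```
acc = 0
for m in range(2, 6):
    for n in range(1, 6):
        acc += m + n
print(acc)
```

130

m=2,n=1: acc = 0+3 = 3
m=2,n=2: acc = 3+4 = 7
m=2,n=3: acc = 7+5 = 12
m=2,n=4: acc = 12+6 = 18
m=2,n=5: acc = 18+7 = 25
m=3,n=1: acc = 25+4 = 29
m=3,n=2: acc = 29+5 = 34
m=3,n=3: acc = 34+6 = 40
m=3,n=4: acc = 40+7 = 47
m=3,n=5: acc = 47+8 = 55
m=4,n=1: acc = 55+5 = 60
m=4,n=2: acc = 60+6 = 66
m=4,n=3: acc = 66+7 = 73
m=4,n=4: acc = 73+8 = 81
m=4,n=5: acc = 81+9 = 90
m=5,n=1: acc = 90+6 = 96
m=5,n=2: acc = 96+7 = 103
m=5,n=3: acc = 103+8 = 111
m=5,n=4: acc = 111+9 = 120
m=5,n=5: acc = 120+10 = 130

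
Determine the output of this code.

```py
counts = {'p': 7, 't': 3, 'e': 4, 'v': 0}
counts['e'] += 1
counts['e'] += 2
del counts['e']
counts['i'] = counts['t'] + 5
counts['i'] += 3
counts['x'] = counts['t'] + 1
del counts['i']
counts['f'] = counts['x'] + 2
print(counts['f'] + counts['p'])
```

13

counts['e'] = 4+1 = 5 → {'p': 7, 't': 3, 'e': 5, 'v': 0}
counts['e'] = 5+2 = 7 → {'p': 7, 't': 3, 'e': 7, 'v': 0}
del 'e' → {'p': 7, 't': 3, 'v': 0}
counts['i'] = counts['t']+5 = 8 → {'p': 7, 't': 3, 'v': 0, 'i': 8}
counts['i'] = 8+3 = 11 → {'p': 7, 't': 3, 'v': 0, 'i': 11}
counts['x'] = counts['t']+1 = 4 → {'p': 7, 't': 3, 'v': 0, 'i': 11, 'x': 4}
del 'i' → {'p': 7, 't': 3, 'v': 0, 'x': 4}
counts['f'] = counts['x']+2 = 6 → {'p': 7, 't': 3, 'v': 0, 'x': 4, 'f': 6}
counts['f']+counts['p'] = 6+7 = 13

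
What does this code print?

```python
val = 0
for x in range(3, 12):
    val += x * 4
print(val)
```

x=3: val = 0+3*4 = 12
x=4: val = 12+4*4 = 28
x=5: val = 28+5*4 = 48
x=6: val = 48+6*4 = 72
x=7: val = 72+7*4 = 100
x=8: val = 100+8*4 = 132
x=9: val = 132+9*4 = 168
x=10: val = 168+10*4 = 208
x=11: val = 208+11*4 = 252

252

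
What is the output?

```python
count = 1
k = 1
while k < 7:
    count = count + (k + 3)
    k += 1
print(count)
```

k=1: count = 1+4 = 5
k=2: count = 5+5 = 10
k=3: count = 10+6 = 16
k=4: count = 16+7 = 23
k=5: count = 23+8 = 31
k=6: count = 31+9 = 40

40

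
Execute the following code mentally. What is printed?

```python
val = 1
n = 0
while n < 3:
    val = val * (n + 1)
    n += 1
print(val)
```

n=0: val = 1*1 = 1
n=1: val = 1*2 = 2
n=2: val = 2*3 = 6

6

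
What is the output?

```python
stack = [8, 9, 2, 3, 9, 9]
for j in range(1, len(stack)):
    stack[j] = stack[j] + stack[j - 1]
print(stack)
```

j=1: stack[1] = 9+8 = 17 → [8, 17, 2, 3, 9, 9]
j=2: stack[2] = 2+17 = 19 → [8, 17, 19, 3, 9, 9]
j=3: stack[3] = 3+19 = 22 → [8, 17, 19, 22, 9, 9]
j=4: stack[4] = 9+22 = 31 → [8, 17, 19, 22, 31, 9]
j=5: stack[5] = 9+31 = 40 → [8, 17, 19, 22, 31, 40]

[8, 17, 19, 22, 31, 40]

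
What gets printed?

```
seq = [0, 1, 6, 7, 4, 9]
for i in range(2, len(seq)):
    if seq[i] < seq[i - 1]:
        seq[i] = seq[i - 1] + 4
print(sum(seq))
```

i=2: 6>=1, unchanged → [0, 1, 6, 7, 4, 9]
i=3: 7>=6, unchanged → [0, 1, 6, 7, 4, 9]
i=4: 4<7, seq[4] = 7+4 = 11 → [0, 1, 6, 7, 11, 9]
i=5: 9<11, seq[5] = 11+4 = 15 → [0, 1, 6, 7, 11, 15]
sum = 40

40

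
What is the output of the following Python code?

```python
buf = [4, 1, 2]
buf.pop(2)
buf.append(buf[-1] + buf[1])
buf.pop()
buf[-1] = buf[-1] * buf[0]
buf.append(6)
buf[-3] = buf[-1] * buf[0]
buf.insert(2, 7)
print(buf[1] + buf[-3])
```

8

pop(2) removes 2 → [4, 1]
append buf[-1]+buf[1] = 1+1 = 2 → [4, 1, 2]
pop() removes 2 → [4, 1]
buf[-1] = buf[-1]*buf[0] = 1*4 = 4 → [4, 4]
append 6 → [4, 4, 6]
buf[-3] = buf[-1]*buf[0] = 6*4 = 24 → [24, 4, 6]
insert 7 at 2 → [24, 4, 7, 6]
buf[1]+buf[-3] = 4+4 = 8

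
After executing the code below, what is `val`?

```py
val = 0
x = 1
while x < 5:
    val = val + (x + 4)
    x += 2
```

x=1: val = 0+5 = 5
x=3: val = 5+7 = 12

12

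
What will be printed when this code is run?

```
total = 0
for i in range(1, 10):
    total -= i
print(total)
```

i=1: total = 0-1 = -1
i=2: total = (-1)-2 = -3
i=3: total = (-3)-3 = -6
i=4: total = (-6)-4 = -10
i=5: total = (-10)-5 = -15
i=6: total = (-15)-6 = -21
i=7: total = (-21)-7 = -28
i=8: total = (-28)-8 = -36
i=9: total = (-36)-9 = -45

-45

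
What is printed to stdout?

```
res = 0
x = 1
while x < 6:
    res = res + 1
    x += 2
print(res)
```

3

x=1: res = 0+1 = 1
x=3: res = 1+1 = 2
x=5: res = 2+1 = 3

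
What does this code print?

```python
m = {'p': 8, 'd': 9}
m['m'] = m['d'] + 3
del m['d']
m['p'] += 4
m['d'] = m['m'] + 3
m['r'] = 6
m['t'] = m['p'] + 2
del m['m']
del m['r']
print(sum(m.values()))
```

41

m['m'] = m['d']+3 = 12 → {'p': 8, 'd': 9, 'm': 12}
del 'd' → {'p': 8, 'm': 12}
m['p'] = 8+4 = 12 → {'p': 12, 'm': 12}
m['d'] = m['m']+3 = 15 → {'p': 12, 'm': 12, 'd': 15}
m['r'] = 6 → {'p': 12, 'm': 12, 'd': 15, 'r': 6}
m['t'] = m['p']+2 = 14 → {'p': 12, 'm': 12, 'd': 15, 'r': 6, 't': 14}
del 'm' → {'p': 12, 'd': 15, 'r': 6, 't': 14}
del 'r' → {'p': 12, 'd': 15, 't': 14}
sum of values = 41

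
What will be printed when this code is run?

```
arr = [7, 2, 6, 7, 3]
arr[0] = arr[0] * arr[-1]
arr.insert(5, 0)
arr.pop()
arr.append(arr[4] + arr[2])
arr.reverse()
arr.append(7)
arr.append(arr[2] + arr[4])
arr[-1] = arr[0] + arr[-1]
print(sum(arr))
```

arr[0] = arr[0]*arr[-1] = 7*3 = 21 → [21, 2, 6, 7, 3]
insert 0 at 5 → [21, 2, 6, 7, 3, 0]
pop() removes 0 → [21, 2, 6, 7, 3]
append arr[4]+arr[2] = 3+6 = 9 → [21, 2, 6, 7, 3, 9]
reverse → [9, 3, 7, 6, 2, 21]
append 7 → [9, 3, 7, 6, 2, 21, 7]
append arr[2]+arr[4] = 7+2 = 9 → [9, 3, 7, 6, 2, 21, 7, 9]
arr[-1] = arr[0]+arr[-1] = 9+9 = 18 → [9, 3, 7, 6, 2, 21, 7, 18]
sum = 73

73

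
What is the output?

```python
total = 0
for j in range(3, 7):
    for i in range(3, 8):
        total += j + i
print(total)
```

j=3,i=3: total = 0+6 = 6
j=3,i=4: total = 6+7 = 13
j=3,i=5: total = 13+8 = 21
j=3,i=6: total = 21+9 = 30
j=3,i=7: total = 30+10 = 40
j=4,i=3: total = 40+7 = 47
j=4,i=4: total = 47+8 = 55
j=4,i=5: total = 55+9 = 64
j=4,i=6: total = 64+10 = 74
j=4,i=7: total = 74+11 = 85
j=5,i=3: total = 85+8 = 93
j=5,i=4: total = 93+9 = 102
j=5,i=5: total = 102+10 = 112
j=5,i=6: total = 112+11 = 123
j=5,i=7: total = 123+12 = 135
j=6,i=3: total = 135+9 = 144
j=6,i=4: total = 144+10 = 154
j=6,i=5: total = 154+11 = 165
j=6,i=6: total = 165+12 = 177
j=6,i=7: total = 177+13 = 190

190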